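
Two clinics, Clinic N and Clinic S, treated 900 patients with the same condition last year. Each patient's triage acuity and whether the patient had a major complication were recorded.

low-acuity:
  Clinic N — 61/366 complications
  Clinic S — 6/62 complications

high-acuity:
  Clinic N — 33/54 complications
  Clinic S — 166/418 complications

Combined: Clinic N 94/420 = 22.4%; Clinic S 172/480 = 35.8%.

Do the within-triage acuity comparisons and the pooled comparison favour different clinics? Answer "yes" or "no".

Within each triage acuity level (low-acuity 16.7% vs 9.7%; high-acuity 61.1% vs 39.7%), Clinic S has the lower rate every time. Pooled: 22.4% vs 35.8% — Clinic N has the lower rate overall. The two comparisons disagree.

yes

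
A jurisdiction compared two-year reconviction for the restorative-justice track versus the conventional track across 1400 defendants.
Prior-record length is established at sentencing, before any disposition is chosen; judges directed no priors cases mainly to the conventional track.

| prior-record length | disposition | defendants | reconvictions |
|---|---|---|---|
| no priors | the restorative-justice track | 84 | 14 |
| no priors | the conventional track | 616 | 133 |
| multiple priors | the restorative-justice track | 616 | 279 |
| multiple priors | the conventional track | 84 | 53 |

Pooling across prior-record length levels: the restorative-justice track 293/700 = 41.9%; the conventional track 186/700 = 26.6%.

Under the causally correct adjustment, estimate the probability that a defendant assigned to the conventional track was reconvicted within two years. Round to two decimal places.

Within every prior-record length level the restorative-justice track has the lower rate, yet pooled the conventional track does — Simpson's reversal.
Here prior-record length is a common cause — it drives both which disposition a case falls under and the outcome. The crude comparison mixes populations; the stratum-specific rates are the causally relevant ones.
Standardising the conventional track to the population prior-record length mix: 0.500·133/616 + 0.500·53/84 = 0.423.

0.42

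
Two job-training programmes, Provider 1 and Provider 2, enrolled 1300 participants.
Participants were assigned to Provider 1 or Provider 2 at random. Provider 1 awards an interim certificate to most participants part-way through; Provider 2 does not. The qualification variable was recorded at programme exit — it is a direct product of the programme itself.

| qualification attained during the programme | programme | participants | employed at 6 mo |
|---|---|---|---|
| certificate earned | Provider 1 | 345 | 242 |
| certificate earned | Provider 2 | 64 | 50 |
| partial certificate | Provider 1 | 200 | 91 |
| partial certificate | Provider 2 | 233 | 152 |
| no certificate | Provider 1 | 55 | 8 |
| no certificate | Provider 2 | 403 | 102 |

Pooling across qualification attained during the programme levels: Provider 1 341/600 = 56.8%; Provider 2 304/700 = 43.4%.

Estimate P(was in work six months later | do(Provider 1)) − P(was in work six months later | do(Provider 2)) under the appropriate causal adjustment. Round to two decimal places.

+0.13

The qualification attained during the programme-specific comparison favours Provider 2 throughout, but the pooled figures favour Provider 1. The question is whether to condition on qualification attained during the programme.
The distribution of qualification attained during the programme is itself part of what the programme does — it is an intermediate outcome. Holding it fixed would remove that part of the effect; the total effect is the pooled difference.
The causal difference is the pooled difference: 0.568 − 0.434 = +0.134.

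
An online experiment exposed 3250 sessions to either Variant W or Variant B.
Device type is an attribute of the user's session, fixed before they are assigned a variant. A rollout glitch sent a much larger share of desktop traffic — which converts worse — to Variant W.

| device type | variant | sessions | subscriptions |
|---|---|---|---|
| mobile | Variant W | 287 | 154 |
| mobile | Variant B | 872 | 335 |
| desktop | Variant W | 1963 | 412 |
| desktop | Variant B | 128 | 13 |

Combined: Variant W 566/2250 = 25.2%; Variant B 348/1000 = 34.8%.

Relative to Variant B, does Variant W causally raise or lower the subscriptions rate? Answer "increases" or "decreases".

The device type-specific comparison favours Variant W throughout, but the pooled figures favour Variant B. The question is whether to condition on device type.
Device type is set before the variant has any effect — it is not caused by the variant — and it independently drives the outcome. That makes it a confounder, so the causal comparison is within device type levels.
Within each level — mobile: 53.7% vs 38.4%; desktop: 21.0% vs 10.2% — Variant W is higher every time.

increases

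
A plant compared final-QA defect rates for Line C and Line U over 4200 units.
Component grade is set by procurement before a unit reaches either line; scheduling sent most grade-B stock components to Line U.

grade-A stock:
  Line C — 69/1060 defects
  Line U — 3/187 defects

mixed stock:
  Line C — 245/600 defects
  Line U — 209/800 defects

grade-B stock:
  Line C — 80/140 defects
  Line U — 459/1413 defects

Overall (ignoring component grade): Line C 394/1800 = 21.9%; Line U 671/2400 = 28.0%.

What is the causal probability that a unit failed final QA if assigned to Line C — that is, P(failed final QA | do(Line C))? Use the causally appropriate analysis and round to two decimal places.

0.37

Here component grade is a common cause — it drives both which line a case falls under and the outcome. The crude comparison mixes populations; the stratum-specific rates are the causally relevant ones.
Standardising Line C to the population component grade mix: 0.297·69/1060 + 0.333·245/600 + 0.370·80/140 = 0.367.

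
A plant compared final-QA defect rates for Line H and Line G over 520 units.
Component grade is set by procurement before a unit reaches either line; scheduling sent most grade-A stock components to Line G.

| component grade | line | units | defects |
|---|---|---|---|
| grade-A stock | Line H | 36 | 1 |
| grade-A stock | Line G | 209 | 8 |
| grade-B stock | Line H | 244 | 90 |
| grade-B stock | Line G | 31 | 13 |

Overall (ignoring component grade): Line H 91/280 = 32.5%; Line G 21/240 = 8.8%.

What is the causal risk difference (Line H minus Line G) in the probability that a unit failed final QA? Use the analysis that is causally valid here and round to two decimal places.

-0.03

Line H is lower inside every component grade stratum but Line G is lower in aggregate. Whether to stratify depends on how component grade relates to the line.
Component grade is set before the line has any effect — it is not caused by the line — and it independently drives the outcome. That makes it a confounder, so the causal comparison is within component grade levels.
Adjusting over the population distribution of component grade: 0.471·(0.028−0.038) + 0.529·(0.369−0.419) = -0.032.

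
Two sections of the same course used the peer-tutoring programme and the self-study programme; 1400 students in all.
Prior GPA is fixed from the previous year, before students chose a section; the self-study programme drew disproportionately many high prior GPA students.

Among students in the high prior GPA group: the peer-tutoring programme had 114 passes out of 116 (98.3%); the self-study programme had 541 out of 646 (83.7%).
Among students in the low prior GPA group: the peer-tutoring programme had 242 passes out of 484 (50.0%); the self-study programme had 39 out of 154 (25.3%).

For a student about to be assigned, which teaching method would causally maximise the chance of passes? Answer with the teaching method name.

The stratified and pooled comparisons disagree (the peer-tutoring programme wins within each prior GPA band; the self-study programme wins overall), so the answer turns on the causal role of prior GPA band.
Here prior GPA band is a common cause — it drives both which teaching method a case falls under and the outcome. The crude comparison mixes populations; the stratum-specific rates are the causally relevant ones.
Within each level — high prior GPA: 98.3% vs 83.7%; low prior GPA: 50.0% vs 25.3% — the peer-tutoring programme is higher every time.

the peer-tutoring programme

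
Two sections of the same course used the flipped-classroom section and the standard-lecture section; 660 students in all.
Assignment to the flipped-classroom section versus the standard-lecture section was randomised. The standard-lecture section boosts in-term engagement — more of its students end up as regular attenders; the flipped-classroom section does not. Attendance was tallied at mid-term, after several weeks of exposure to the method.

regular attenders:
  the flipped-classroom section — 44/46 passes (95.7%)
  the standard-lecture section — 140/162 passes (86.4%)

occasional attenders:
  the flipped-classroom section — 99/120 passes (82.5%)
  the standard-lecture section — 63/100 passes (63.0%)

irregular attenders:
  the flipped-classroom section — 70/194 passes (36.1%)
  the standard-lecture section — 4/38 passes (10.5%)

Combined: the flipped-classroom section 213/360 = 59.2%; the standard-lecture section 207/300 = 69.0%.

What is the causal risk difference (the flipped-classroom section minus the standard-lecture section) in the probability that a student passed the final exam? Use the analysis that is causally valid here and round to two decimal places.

-0.10

Stratifying would compare teaching methods among students the teaching methods themselves sorted into mid-term attendance groups — a form of selection on an intermediate. The unconditioned pooled rates give the total causal effect.
The causal difference is the pooled difference: 0.592 − 0.690 = -0.098.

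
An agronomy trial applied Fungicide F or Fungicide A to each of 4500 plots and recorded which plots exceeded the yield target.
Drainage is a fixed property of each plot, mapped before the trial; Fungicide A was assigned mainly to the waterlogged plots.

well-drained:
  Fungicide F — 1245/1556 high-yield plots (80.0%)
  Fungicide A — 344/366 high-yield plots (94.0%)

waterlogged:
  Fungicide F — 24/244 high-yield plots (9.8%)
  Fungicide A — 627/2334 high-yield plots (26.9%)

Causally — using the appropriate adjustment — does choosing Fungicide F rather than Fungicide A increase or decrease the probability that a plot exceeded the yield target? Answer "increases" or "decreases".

decreases

Nothing the fungicide does changes field drainage; the imbalance is an allocation artefact. With field drainage also predicting the outcome, the pooled figure is confounded, and the within-stratum comparison is the causal one.
Within each level — well-drained: 80.0% vs 94.0%; waterlogged: 9.8% vs 26.9% — Fungicide A is higher every time.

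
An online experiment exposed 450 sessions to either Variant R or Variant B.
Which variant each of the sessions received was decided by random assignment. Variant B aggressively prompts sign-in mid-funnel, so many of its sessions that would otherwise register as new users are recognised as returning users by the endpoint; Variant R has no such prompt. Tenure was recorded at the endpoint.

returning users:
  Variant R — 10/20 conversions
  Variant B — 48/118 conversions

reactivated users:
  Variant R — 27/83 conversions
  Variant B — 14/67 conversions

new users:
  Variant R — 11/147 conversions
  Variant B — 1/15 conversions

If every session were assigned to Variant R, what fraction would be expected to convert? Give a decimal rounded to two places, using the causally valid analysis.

Within every user tenure level Variant R has the higher rate, yet pooled Variant B does — Simpson's reversal.
Stratifying would compare variants among sessions the variants themselves sorted into user tenure groups — a form of selection on an intermediate. The unconditioned pooled rates give the total causal effect.
So P(outcome | do(Variant R)) is just the pooled rate for Variant R: 48/250 = 0.192.

0.19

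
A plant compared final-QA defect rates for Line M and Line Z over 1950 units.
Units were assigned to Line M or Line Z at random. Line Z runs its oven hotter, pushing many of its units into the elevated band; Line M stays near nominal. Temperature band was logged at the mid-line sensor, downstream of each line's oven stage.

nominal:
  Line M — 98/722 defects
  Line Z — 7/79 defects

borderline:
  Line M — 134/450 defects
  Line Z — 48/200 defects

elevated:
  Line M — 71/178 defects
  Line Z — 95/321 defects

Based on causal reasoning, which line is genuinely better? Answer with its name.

In-process temperature band is recorded after the line and is itself shifted by it — it sits on the causal path from line to outcome. Conditioning on a mediator would strip out part of the effect we want; the pooled comparison gives the total causal effect.
Pooled: Line M 22.4% vs Line Z 25.0%; Line M is lower overall.

Line M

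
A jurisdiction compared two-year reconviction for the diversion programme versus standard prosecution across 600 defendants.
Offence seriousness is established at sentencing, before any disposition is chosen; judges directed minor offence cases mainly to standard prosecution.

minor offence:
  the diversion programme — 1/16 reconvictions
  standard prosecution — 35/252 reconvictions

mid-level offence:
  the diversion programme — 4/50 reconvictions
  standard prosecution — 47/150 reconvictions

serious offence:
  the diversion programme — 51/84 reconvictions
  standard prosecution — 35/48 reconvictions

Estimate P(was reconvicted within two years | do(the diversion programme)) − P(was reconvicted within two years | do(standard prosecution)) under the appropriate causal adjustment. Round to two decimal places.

-0.14

Offence seriousness satisfies the back-door criterion: it is not a descendant of the disposition, and it blocks the spurious path from disposition to outcome. Adjusting for it (i.e., using the within-offence seriousness rates) gives the causal effect.
Adjusting over the population distribution of offence seriousness: 0.447·(0.062−0.139) + 0.333·(0.080−0.313) + 0.220·(0.607−0.729) = -0.139.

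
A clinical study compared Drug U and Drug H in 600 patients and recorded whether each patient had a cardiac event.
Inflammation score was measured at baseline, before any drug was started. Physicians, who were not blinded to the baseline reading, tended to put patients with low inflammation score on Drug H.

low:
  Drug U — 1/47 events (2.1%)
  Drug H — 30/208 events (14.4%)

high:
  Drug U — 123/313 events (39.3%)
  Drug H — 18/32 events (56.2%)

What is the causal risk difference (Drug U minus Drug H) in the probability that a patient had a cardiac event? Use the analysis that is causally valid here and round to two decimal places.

The imbalance in inflammation score arose from how patients were allocated, not from anything the drug did; and inflammation score independently affects the outcome. The pooled gap is confounded — condition on inflammation score.
Adjusting over the population distribution of inflammation score: 0.425·(0.021−0.144) + 0.575·(0.393−0.562) = -0.150.

-0.15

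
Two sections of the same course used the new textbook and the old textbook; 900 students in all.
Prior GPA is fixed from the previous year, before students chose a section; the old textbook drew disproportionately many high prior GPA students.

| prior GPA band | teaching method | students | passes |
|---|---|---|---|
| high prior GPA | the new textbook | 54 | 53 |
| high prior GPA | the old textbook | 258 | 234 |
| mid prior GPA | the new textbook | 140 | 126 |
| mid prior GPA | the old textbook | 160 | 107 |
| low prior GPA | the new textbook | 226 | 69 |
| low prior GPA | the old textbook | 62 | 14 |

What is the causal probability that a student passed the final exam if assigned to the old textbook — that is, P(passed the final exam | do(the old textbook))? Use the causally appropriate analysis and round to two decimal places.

Since prior GPA band is a pre-existing factor (not a product of the teaching method) and it affects the outcome on its own, it is a confounder. The stratified rates, not the pooled rate, identify the causal effect.
Standardising the old textbook to the population prior GPA band mix: 0.347·234/258 + 0.333·107/160 + 0.320·14/62 = 0.610.

0.61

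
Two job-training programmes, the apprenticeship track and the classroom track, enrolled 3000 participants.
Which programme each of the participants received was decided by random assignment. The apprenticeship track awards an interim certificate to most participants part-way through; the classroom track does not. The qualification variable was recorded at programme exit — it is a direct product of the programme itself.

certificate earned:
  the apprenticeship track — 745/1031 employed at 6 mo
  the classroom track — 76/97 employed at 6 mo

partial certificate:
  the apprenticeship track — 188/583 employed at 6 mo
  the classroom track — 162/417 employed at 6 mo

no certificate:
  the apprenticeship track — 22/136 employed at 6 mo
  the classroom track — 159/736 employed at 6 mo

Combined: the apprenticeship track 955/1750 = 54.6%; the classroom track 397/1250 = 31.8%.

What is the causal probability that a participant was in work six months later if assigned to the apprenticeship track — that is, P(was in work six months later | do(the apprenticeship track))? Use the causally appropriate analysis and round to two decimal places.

The qualification attained during the programme-specific comparison favours the classroom track throughout, but the pooled figures favour the apprenticeship track. The question is whether to condition on qualification attained during the programme.
Because the programme influences qualification attained during the programme, qualification attained during the programme is a post-treatment mediator, not a confounder. Stratifying on it would bias the estimate; the causal effect is the crude pooled difference.
So P(outcome | do(the apprenticeship track)) is just the pooled rate for the apprenticeship track: 955/1750 = 0.546.

0.55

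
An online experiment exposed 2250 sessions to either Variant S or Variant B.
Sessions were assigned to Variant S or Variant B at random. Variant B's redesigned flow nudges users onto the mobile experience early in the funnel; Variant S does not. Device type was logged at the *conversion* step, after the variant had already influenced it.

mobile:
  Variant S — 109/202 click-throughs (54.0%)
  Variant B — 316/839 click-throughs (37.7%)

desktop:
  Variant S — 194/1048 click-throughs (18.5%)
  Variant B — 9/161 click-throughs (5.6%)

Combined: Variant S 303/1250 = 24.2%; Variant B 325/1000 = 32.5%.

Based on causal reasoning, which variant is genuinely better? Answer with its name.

Stratifying would compare variants among sessions the variants themselves sorted into device type groups — a form of selection on an intermediate. The unconditioned pooled rates give the total causal effect.
Pooled: Variant S 24.2% vs Variant B 32.5%; Variant B is higher overall.

Variant B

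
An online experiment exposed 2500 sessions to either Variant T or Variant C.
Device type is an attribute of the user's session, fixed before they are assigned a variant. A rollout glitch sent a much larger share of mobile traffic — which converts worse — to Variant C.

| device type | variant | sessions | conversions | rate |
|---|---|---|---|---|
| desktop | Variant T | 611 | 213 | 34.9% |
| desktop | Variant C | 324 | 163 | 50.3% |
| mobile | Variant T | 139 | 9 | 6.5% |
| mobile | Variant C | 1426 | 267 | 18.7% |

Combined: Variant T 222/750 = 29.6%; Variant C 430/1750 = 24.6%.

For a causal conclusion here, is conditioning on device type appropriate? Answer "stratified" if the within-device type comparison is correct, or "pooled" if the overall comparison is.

stratified

The stratified and pooled comparisons disagree (Variant C wins within each device type; Variant T wins overall), so the answer turns on the causal role of device type.
Device type satisfies the back-door criterion: it is not a descendant of the variant, and it blocks the spurious path from variant to outcome. Adjusting for it (i.e., using the within-device type rates) gives the causal effect.
Within each level — desktop: 34.9% vs 50.3%; mobile: 6.5% vs 18.7% — Variant C is higher every time.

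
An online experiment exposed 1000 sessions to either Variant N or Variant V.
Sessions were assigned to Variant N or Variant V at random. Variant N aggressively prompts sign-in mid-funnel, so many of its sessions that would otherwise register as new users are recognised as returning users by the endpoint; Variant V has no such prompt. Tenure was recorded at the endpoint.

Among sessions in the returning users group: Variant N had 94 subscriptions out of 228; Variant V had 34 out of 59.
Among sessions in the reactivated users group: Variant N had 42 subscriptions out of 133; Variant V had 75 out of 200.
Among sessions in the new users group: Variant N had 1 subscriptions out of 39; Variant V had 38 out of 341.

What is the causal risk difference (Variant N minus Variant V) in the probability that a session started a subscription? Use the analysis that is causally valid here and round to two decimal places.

+0.10

The stratified and pooled comparisons disagree (Variant V wins within each user tenure; Variant N wins overall), so the answer turns on the causal role of user tenure.
User tenure is recorded after the variant and is itself shifted by it — it sits on the causal path from variant to outcome. Conditioning on a mediator would strip out part of the effect we want; the pooled comparison gives the total causal effect.
The causal difference is the pooled difference: 0.343 − 0.245 = +0.098.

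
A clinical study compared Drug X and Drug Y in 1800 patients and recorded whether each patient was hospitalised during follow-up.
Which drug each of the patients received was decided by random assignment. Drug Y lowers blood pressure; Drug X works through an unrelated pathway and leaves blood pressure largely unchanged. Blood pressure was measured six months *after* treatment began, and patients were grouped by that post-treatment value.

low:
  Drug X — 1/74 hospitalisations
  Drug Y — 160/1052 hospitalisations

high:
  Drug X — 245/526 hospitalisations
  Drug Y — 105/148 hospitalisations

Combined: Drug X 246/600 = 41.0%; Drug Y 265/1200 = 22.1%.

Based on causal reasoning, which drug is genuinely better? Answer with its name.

Within every blood pressure level Drug X has the lower rate, yet pooled Drug Y does — Simpson's reversal.
Because the drug influences blood pressure, blood pressure is a post-treatment mediator, not a confounder. Stratifying on it would bias the estimate; the causal effect is the crude pooled difference.
Pooled: Drug X 41.0% vs Drug Y 22.1%; Drug Y is lower overall.

Drug Y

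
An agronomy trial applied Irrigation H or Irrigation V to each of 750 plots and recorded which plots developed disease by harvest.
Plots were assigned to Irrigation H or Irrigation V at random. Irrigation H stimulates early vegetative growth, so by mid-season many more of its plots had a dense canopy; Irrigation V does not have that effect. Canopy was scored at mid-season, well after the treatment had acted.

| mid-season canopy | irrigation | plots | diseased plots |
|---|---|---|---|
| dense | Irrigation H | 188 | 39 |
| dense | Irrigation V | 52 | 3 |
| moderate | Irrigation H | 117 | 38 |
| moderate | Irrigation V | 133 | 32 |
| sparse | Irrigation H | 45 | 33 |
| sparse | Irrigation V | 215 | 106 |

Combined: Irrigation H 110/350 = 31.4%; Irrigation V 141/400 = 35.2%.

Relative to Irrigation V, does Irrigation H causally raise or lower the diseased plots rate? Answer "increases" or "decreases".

The mid-season canopy-specific comparison favours Irrigation V throughout, but the pooled figures favour Irrigation H. The question is whether to condition on mid-season canopy.
Mid-season canopy lies on the pathway irrigation → mid-season canopy → outcome, so adjusting for it blocks the indirect effect. For the total causal effect of irrigation, use the unadjusted pooled rates.
Pooled: Irrigation H 31.4% vs Irrigation V 35.2%; Irrigation H is lower overall.

decreases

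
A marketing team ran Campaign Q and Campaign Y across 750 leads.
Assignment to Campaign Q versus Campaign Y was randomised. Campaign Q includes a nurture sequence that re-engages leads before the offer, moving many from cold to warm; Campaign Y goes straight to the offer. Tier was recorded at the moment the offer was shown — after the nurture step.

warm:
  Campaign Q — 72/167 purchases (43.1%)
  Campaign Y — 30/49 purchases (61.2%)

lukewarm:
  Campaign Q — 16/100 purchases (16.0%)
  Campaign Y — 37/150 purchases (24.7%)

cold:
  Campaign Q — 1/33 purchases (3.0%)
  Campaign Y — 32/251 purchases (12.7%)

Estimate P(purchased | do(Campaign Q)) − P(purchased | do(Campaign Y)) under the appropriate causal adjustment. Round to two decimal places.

+0.08

The stratified and pooled comparisons disagree (Campaign Y wins within each engagement tier; Campaign Q wins overall), so the answer turns on the causal role of engagement tier.
Because the campaign influences engagement tier, engagement tier is a post-treatment mediator, not a confounder. Stratifying on it would bias the estimate; the causal effect is the crude pooled difference.
The causal difference is the pooled difference: 0.297 − 0.220 = +0.077.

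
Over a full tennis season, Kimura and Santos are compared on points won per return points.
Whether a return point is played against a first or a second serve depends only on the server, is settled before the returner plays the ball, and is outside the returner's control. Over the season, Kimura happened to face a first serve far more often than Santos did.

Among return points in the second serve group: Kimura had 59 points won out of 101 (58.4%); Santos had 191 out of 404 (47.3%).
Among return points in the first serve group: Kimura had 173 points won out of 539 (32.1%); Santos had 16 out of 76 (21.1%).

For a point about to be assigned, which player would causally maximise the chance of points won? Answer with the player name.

The stratified and pooled comparisons disagree (Kimura wins within each serve type; Santos wins overall), so the answer turns on the causal role of serve type.
Nothing the player does changes serve type; the imbalance is an allocation artefact. With serve type also predicting the outcome, the pooled figure is confounded, and the within-stratum comparison is the causal one.
Within each level — second serve: 58.4% vs 47.3%; first serve: 32.1% vs 21.1% — Kimura is higher every time.

Kimura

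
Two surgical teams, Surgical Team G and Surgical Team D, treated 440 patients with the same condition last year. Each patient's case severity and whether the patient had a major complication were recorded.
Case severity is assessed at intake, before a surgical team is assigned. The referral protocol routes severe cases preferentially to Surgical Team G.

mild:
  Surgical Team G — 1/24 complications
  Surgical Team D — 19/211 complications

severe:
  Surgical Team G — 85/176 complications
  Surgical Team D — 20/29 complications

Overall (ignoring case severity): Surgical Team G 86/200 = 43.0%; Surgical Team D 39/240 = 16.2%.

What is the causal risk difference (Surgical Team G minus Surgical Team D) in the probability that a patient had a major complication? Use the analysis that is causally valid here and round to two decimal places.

Nothing the surgical team does changes case severity; the imbalance is an allocation artefact. With case severity also predicting the outcome, the pooled figure is confounded, and the within-stratum comparison is the causal one.
Adjusting over the population distribution of case severity: 0.534·(0.042−0.090) + 0.466·(0.483−0.690) = -0.122.

-0.12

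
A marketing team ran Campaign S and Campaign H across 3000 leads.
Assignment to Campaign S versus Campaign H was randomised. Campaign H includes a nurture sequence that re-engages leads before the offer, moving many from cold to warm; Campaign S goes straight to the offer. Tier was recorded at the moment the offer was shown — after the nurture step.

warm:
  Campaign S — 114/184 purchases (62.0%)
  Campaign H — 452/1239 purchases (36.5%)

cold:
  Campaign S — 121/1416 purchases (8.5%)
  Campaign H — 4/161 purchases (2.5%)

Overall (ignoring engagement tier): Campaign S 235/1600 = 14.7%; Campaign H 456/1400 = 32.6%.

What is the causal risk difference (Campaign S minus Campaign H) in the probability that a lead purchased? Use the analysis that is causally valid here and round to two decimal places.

The stratified and pooled comparisons disagree (Campaign S wins within each engagement tier; Campaign H wins overall), so the answer turns on the causal role of engagement tier.
Engagement tier here is a post-treatment variable shaped by the campaign; conditioning on it would introduce bias rather than remove it. The overall comparison is the causal one.
The causal difference is the pooled difference: 0.147 − 0.326 = -0.179.

-0.18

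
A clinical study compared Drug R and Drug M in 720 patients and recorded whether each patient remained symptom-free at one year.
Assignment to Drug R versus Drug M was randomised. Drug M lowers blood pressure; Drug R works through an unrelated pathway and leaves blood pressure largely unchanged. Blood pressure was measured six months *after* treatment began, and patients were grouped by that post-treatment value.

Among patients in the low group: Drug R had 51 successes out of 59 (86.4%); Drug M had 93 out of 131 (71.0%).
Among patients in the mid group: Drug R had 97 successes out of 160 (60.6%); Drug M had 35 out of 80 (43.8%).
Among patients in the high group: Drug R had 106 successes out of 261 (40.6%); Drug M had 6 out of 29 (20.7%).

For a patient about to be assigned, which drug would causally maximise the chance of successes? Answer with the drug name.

Drug M

The stratified and pooled comparisons disagree (Drug R wins within each blood pressure; Drug M wins overall), so the answer turns on the causal role of blood pressure.
Blood pressure is downstream of the drug. One should not condition on a consequence of treatment, so the overall rates are the right comparison.
Pooled: Drug R 52.9% vs Drug M 55.8%; Drug M is higher overall.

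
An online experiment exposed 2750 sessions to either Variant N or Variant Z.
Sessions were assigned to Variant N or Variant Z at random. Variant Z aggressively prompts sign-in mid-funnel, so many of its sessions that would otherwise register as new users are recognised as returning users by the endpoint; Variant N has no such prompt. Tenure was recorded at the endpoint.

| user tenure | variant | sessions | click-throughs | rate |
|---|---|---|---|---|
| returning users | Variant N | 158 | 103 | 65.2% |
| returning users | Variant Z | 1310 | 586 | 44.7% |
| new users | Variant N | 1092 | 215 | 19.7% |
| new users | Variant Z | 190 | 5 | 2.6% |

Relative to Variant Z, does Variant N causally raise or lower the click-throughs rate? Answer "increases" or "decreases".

decreases

Because the variant influences user tenure, user tenure is a post-treatment mediator, not a confounder. Stratifying on it would bias the estimate; the causal effect is the crude pooled difference.
Pooled: Variant N 25.4% vs Variant Z 39.4%; Variant Z is higher overall.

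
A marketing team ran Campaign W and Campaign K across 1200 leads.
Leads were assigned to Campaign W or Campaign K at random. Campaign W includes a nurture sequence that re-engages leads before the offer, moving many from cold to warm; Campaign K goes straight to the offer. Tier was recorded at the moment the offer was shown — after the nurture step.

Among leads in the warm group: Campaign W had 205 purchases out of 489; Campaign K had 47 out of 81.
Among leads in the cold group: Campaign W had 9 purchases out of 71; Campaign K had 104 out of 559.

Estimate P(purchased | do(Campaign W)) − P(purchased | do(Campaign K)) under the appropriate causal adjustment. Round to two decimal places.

Because the campaign influences engagement tier, engagement tier is a post-treatment mediator, not a confounder. Stratifying on it would bias the estimate; the causal effect is the crude pooled difference.
The causal difference is the pooled difference: 0.382 − 0.236 = +0.146.

+0.15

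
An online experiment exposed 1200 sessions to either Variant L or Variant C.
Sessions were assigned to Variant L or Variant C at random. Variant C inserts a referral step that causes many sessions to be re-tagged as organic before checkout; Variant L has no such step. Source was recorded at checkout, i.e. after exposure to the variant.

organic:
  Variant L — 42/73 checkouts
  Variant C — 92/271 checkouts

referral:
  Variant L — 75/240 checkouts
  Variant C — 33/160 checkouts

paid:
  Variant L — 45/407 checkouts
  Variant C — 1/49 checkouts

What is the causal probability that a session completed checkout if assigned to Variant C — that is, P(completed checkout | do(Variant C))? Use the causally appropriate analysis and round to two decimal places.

Traffic source here is a post-treatment variable shaped by the variant; conditioning on it would introduce bias rather than remove it. The overall comparison is the causal one.
So P(outcome | do(Variant C)) is just the pooled rate for Variant C: 126/480 = 0.263.

0.26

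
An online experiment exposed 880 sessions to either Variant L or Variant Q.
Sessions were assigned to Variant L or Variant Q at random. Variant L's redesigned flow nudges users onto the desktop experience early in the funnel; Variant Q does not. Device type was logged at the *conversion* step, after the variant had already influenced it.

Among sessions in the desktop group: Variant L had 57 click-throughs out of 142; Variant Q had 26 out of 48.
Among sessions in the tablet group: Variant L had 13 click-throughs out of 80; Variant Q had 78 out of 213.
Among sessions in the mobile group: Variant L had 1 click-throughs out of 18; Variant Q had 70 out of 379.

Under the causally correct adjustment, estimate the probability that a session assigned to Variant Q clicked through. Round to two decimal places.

0.27

Within every device type level Variant Q has the higher rate, yet pooled Variant L does — Simpson's reversal.
Because the variant influences device type, device type is a post-treatment mediator, not a confounder. Stratifying on it would bias the estimate; the causal effect is the crude pooled difference.
So P(outcome | do(Variant Q)) is just the pooled rate for Variant Q: 174/640 = 0.272.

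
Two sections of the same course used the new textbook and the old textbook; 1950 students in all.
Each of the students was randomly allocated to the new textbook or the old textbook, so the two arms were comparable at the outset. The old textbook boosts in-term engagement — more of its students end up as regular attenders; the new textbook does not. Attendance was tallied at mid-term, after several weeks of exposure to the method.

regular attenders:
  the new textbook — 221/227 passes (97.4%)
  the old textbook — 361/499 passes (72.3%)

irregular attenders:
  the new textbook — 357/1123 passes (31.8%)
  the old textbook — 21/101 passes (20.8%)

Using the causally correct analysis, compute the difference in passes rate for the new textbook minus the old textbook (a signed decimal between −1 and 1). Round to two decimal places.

The stratified and pooled comparisons disagree (the new textbook wins within each mid-term attendance; the old textbook wins overall), so the answer turns on the causal role of mid-term attendance.
Mid-term attendance is downstream of the teaching method. One should not condition on a consequence of treatment, so the overall rates are the right comparison.
The causal difference is the pooled difference: 0.428 − 0.637 = -0.209.

-0.21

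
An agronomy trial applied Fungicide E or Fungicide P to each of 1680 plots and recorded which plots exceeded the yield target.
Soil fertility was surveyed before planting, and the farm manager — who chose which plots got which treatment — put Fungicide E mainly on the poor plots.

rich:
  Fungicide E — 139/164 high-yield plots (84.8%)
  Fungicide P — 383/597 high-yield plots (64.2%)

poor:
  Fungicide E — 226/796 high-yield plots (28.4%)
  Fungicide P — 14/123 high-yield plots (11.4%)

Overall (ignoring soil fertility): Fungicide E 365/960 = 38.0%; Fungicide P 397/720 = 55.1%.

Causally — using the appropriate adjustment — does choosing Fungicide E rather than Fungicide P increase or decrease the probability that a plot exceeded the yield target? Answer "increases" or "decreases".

increases

Within every soil fertility level Fungicide E has the higher rate, yet pooled Fungicide P does — Simpson's reversal.
Soil fertility differs across fungicides for reasons unrelated to any effect of the fungicide itself, and it separately predicts the outcome — a classic confounder. We must compare within soil fertility levels.
Within each level — rich: 84.8% vs 64.2%; poor: 28.4% vs 11.4% — Fungicide E is higher every time.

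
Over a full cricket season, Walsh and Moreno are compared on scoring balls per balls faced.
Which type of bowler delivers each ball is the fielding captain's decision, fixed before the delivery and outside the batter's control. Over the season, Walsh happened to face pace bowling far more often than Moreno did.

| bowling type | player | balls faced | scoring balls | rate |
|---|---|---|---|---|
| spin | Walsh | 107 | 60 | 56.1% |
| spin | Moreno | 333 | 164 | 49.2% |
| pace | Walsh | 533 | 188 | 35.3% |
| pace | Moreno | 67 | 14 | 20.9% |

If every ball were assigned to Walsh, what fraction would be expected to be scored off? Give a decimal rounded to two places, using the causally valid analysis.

0.44

Within every bowling type level Walsh has the higher rate, yet pooled Moreno does — Simpson's reversal.
Bowling type is set before the player has any effect — it is not caused by the player — and it independently drives the outcome. That makes it a confounder, so the causal comparison is within bowling type levels.
Standardising Walsh to the population bowling type mix: 0.423·60/107 + 0.577·188/533 = 0.441.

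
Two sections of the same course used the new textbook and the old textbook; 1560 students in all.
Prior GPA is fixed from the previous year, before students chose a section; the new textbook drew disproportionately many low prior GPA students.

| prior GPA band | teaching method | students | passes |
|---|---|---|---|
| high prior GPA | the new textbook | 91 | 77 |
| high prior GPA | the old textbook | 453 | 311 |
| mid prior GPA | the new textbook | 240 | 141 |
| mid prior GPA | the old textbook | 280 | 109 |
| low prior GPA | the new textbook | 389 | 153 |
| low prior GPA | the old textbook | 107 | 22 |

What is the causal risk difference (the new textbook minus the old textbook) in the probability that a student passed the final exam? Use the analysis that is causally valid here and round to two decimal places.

Nothing the teaching method does changes prior GPA band; the imbalance is an allocation artefact. With prior GPA band also predicting the outcome, the pooled figure is confounded, and the within-stratum comparison is the causal one.
Adjusting over the population distribution of prior GPA band: 0.349·(0.846−0.687) + 0.333·(0.588−0.389) + 0.318·(0.393−0.206) = +0.181.

+0.18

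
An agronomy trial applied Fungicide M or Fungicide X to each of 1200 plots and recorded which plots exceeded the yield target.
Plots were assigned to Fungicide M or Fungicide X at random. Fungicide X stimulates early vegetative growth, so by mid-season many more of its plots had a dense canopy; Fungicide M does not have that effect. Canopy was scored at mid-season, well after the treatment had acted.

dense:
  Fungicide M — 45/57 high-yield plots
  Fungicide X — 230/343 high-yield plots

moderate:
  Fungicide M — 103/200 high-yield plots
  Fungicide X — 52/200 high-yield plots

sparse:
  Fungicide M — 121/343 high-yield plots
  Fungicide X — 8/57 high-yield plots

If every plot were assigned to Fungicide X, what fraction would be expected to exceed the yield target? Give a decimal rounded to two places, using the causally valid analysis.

Fungicide M is higher inside every mid-season canopy stratum but Fungicide X is higher in aggregate. Whether to stratify depends on how mid-season canopy relates to the fungicide.
The distribution of mid-season canopy is itself part of what the fungicide does — it is an intermediate outcome. Holding it fixed would remove that part of the effect; the total effect is the pooled difference.
So P(outcome | do(Fungicide X)) is just the pooled rate for Fungicide X: 290/600 = 0.483.

0.48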